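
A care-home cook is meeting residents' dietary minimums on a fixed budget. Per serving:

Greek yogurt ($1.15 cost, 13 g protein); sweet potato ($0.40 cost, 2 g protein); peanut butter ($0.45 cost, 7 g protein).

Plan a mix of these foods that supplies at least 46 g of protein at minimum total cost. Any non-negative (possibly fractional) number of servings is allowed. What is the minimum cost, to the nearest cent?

$2.96

Cost per g of protein: peanut butter $0.0643, Greek yogurt $0.0885, sweet potato $0.2000.
With no serving limits, use only peanut butter: 46 g / 7 g = 6.571 servings × $0.45 = $2.96.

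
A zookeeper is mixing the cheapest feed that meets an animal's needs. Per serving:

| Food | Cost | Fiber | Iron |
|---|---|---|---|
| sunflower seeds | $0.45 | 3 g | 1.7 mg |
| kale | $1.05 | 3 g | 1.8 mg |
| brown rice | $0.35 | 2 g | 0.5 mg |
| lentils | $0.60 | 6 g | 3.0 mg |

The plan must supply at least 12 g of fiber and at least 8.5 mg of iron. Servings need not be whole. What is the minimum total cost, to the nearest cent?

Minimising a linear cost over {fiber ≥ 12, iron ≥ 8.5, servings ≥ 0} — the optimum is at a vertex, using one or two foods.
sunflower seeds only: max(12/3, 8.5/1.7) = 5 servings → $2.25.
kale only: max(12/3, 8.5/1.8) = 4.722 servings → $4.96.
brown rice only: max(12/2, 8.5/0.5) = 17 servings → $5.95.
lentils only: max(12/6, 8.5/3.0) = 2.833 servings → $1.70.
sunflower seeds + kale with both targets exact would need a negative amount; discard.
sunflower seeds + brown rice: the both-tight solution has a negative serving — not a feasible corner.
sunflower seeds + lentils: the both-tight solution has a negative serving — not a feasible corner.
kale + brown rice: the both-tight solution has a negative serving — not a feasible corner.
kale + lentils: the both-tight solution has a negative serving — not a feasible corner.
brown rice + lentils: the both-tight solution has a negative serving — not a feasible corner.
Cheapest feasible corner: $1.70.

$1.70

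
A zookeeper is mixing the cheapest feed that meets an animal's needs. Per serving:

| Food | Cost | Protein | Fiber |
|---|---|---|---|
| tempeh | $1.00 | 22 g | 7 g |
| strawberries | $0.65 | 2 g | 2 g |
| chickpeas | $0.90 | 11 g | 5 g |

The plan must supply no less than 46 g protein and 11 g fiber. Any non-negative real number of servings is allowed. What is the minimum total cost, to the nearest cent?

$2.09

A basic optimal solution has at most two foods positive. Try each food alone and each pair with both targets met exactly.
tempeh only: max(46/22, 11/7) = 2.091 servings → $2.09.
strawberries only: max(46/2, 11/2) = 23 servings → $14.95.
chickpeas only: max(46/11, 11/5) = 4.182 servings → $3.76.
tempeh + strawberries: intersection lies outside the first quadrant.
tempeh + chickpeas with both targets exact would need a negative amount; discard.
strawberries + chickpeas: the both-tight solution has a negative serving — not a feasible corner.
So the least-cost plan costs $2.09.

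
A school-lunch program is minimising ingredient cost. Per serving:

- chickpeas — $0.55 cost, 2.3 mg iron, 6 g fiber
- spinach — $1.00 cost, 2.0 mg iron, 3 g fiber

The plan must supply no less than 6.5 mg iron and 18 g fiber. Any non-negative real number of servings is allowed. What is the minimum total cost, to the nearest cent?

$1.65

For a min-cost LP with two ≥-constraints, a basic feasible solution has at most two positive variables.
chickpeas only: max(6.5/2.3, 18/6) = 3 servings → $1.65.
spinach only: max(6.5/2.0, 18/3) = 6 servings → $6.00.
chickpeas + spinach with both targets exact would need a negative amount; discard.
Cheapest feasible corner: $1.65.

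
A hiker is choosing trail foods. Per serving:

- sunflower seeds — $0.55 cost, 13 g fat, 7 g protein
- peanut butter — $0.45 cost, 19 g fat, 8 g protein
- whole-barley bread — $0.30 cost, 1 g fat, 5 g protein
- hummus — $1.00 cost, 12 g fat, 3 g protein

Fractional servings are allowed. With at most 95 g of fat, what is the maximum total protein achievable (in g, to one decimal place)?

475.0 g

Protein per g fat: whole-barley bread 5, sunflower seeds 0.5385, peanut butter 0.4211, hummus 0.25.
With no serving limits, spend the whole fat allowance on whole-barley bread: 95 g / 1 g × 5 g = 475.0 g.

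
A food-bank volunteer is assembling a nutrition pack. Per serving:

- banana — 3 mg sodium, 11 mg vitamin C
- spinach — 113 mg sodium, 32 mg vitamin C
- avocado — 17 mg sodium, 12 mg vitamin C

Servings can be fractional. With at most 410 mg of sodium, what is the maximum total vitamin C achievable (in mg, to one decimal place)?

1503.3 mg

Vitamin C per mg sodium: banana 3.667, avocado 0.7059, spinach 0.2832.
With no serving limits, spend the whole sodium allowance on banana: 410 mg / 3 mg × 11 mg = 1503.3 mg.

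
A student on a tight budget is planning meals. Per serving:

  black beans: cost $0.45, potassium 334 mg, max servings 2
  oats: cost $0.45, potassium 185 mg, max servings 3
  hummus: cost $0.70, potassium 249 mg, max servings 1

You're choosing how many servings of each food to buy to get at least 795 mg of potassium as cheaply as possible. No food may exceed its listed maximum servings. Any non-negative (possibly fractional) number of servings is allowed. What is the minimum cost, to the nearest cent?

Cost per mg of potassium: black beans $0.0013, oats $0.0024, hummus $0.0028.
Take 2 servings of black beans: +668.0 mg potassium for $0.90 (total $0.90, still need 127.0 mg).
Take 0.6865 servings of oats: +127.0 mg potassium for $0.31 (total $1.21, still need 0.0 mg).
Greedy by cheapest-per-mg is optimal for a single linear constraint, so the minimum cost is $1.21.

$1.21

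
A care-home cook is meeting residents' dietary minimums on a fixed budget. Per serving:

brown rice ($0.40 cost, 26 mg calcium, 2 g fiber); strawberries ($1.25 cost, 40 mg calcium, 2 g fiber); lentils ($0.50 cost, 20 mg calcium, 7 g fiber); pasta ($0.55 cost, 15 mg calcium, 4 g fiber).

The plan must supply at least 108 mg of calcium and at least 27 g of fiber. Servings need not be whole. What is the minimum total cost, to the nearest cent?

$2.32

With two linear requirements the optimum uses one or two foods; enumerate the corners.
brown rice only: max(108/26, 27/2) = 13.5 servings → $5.40.
strawberries only: max(108/40, 27/2) = 13.5 servings → $16.88.
lentils only: max(108/20, 27/7) = 5.4 servings → $2.70.
pasta only: max(108/15, 27/4) = 7.2 servings → $3.96.
brown rice + strawberries: intersection lies outside the first quadrant.
brown rice + lentils with both tight: 1.521 servings and 3.423 servings → $2.32.
brown rice + pasta with both tight: 0.3649 servings and 6.568 servings → $3.76.
strawberries + lentils with both tight: 0.9 servings and 3.6 servings → $2.92.
strawberries + pasta with both tight: 0.2077 servings and 6.646 servings → $3.92.
lentils + pasta with both targets exact would need a negative amount; discard.
So the least-cost plan costs $2.32.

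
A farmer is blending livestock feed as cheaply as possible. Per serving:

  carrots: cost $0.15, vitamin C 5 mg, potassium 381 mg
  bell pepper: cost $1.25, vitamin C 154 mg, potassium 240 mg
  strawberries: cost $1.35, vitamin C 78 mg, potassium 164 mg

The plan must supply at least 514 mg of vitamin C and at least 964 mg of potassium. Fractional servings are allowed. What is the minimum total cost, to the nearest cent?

$4.22

For a min-cost LP with two ≥-constraints, a basic feasible solution has at most two positive variables.
carrots only: max(514/5, 964/381) = 102.8 servings → $15.42.
bell pepper only: max(514/154, 964/240) = 4.017 servings → $5.02.
strawberries only: max(514/78, 964/164) = 6.59 servings → $8.90.
carrots + bell pepper with both tight: 0.4366 servings and 3.323 servings → $4.22.
carrots + strawberries with both targets exact would need a negative amount; discard.
bell pepper + strawberries with both tight: 1.393 servings and 3.84 servings → $6.92.
The minimum over all feasible corners is $4.22.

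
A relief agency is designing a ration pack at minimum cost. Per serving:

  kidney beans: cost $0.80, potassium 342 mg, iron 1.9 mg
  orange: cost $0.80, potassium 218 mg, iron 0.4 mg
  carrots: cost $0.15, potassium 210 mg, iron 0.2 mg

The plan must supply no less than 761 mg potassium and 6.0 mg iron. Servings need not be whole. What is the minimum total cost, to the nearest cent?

$2.53

A basic optimal solution has at most two foods positive. Try each food alone and each pair with both targets met exactly.
kidney beans only: max(761/342, 6.0/1.9) = 3.158 servings → $2.53.
orange only: max(761/218, 6.0/0.4) = 15 servings → $12.00.
carrots only: max(761/210, 6.0/0.2) = 30 servings → $4.50.
kidney beans + orange: intersection lies outside the first quadrant.
kidney beans + carrots: intersection lies outside the first quadrant.
orange + carrots: intersection lies outside the first quadrant.
Cheapest feasible corner: $2.53.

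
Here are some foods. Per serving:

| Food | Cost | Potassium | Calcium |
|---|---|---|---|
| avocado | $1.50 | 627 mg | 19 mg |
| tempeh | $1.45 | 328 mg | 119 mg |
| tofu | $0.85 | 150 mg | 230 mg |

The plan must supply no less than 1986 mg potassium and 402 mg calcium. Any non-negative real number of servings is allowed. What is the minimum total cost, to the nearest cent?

$5.50

Minimising a linear cost over {potassium ≥ 1986, calcium ≥ 402, servings ≥ 0} — the optimum is at a vertex, using one or two foods.
avocado only: max(1986/627, 402/19) = 21.16 servings → $31.74.
tempeh only: max(1986/328, 402/119) = 6.055 servings → $8.78.
tofu only: max(1986/150, 402/230) = 13.24 servings → $11.25.
avocado + tempeh with both tight: 1.528 servings and 3.134 servings → $6.84.
avocado + tofu with both tight: 2.805 servings and 1.516 servings → $5.50.
tempeh + tofu: intersection lies outside the first quadrant.
Cheapest feasible corner: $5.50.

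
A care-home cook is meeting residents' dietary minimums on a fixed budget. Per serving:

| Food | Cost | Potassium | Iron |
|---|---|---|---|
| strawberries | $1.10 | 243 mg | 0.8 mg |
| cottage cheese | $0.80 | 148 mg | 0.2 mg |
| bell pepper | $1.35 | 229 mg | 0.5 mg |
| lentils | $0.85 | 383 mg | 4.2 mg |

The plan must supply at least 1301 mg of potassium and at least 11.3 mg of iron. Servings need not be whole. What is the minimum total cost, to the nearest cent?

$2.89

Check every corner: each single food scaled to meet both minima, and each pair solved so both constraints bind.
strawberries only: max(1301/243, 11.3/0.8) = 14.12 servings → $15.54.
cottage cheese only: max(1301/148, 11.3/0.2) = 56.5 servings → $45.20.
bell pepper only: max(1301/229, 11.3/0.5) = 22.6 servings → $30.51.
lentils only: max(1301/383, 11.3/4.2) = 3.397 servings → $2.89.
strawberries + cottage cheese: intersection lies outside the first quadrant.
strawberries + bell pepper: intersection lies outside the first quadrant.
strawberries + lentils with both tight: 1.591 servings and 2.387 servings → $3.78.
cottage cheese + bell pepper: the both-tight solution has a negative serving — not a feasible corner.
cottage cheese + lentils with both tight: 2.085 servings and 2.591 servings → $3.87.
bell pepper + lentils with both tight: 1.475 servings and 2.515 servings → $4.13.
The minimum over all feasible corners is $2.89.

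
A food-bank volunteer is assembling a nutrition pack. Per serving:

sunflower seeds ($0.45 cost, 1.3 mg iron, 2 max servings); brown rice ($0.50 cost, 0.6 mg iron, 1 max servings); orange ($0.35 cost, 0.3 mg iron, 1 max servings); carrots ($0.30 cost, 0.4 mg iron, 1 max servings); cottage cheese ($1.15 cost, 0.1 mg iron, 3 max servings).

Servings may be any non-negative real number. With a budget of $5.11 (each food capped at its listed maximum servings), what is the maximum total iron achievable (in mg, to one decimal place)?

4.2 mg

Iron per dollar: sunflower seeds 2.889, carrots 1.333, brown rice 1.2, orange 0.8571, cottage cheese 0.08696.
Take 2 servings of sunflower seeds: spends $0.90, +2.6 mg iron (running total 2.6 mg).
Take 1 serving of carrots: spends $0.30, +0.4 mg iron (running total 3.0 mg).
Take 1 serving of brown rice: spends $0.50, +0.6 mg iron (running total 3.6 mg).
Take 1 serving of orange: spends $0.35, +0.3 mg iron (running total 3.9 mg).
Take 2.661 servings of cottage cheese: spends $3.06, +0.3 mg iron (running total 4.2 mg).
Filling greedily by iron-per-dollar is optimal for one linear limit, giving 4.2 mg.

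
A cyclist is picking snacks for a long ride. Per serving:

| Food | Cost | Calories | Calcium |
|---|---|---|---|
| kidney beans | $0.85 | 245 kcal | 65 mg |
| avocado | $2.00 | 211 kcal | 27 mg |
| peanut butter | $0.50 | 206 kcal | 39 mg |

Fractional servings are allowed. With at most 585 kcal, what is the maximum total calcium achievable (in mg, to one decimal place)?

155.2 mg

Calcium per kcal: kidney beans 0.2653, peanut butter 0.1893, avocado 0.128.
With no serving limits, spend the whole calories allowance on kidney beans: 585 kcal / 245 kcal × 65 mg = 155.2 mg.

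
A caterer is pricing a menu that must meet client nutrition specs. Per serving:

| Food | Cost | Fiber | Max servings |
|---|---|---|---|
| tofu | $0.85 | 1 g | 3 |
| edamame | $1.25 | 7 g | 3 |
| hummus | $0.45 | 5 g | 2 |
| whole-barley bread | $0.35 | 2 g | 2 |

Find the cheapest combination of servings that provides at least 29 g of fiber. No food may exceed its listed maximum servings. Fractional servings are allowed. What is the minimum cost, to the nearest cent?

$4.28

Cost per g of fiber: hummus $0.0900, whole-barley bread $0.1750, edamame $0.1786, tofu $0.8500.
Take 2 servings of hummus: +10.0 g fiber for $0.90 (total $0.90, still need 19.0 g).
Take 2 servings of whole-barley bread: +4.0 g fiber for $0.70 (total $1.60, still need 15.0 g).
Take 2.143 servings of edamame: +15.0 g fiber for $2.68 (total $4.28, still need 0.0 g).
Filling from the cheapest source first is optimal under one linear minimum: $4.28.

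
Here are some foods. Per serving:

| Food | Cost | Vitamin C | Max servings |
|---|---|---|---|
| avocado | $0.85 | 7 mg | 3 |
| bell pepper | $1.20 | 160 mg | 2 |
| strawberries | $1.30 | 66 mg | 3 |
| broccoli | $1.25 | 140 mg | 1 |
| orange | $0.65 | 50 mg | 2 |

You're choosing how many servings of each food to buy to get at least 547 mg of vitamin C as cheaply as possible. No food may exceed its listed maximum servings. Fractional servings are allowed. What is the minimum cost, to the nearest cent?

$4.78

Cost per mg of vitamin C: bell pepper $0.0075, broccoli $0.0089, orange $0.0130, strawberries $0.0197, avocado $0.1214.
Take 2 servings of bell pepper: +320.0 mg vitamin C for $2.40 (total $2.40, still need 227.0 mg).
Take 1 serving of broccoli: +140.0 mg vitamin C for $1.25 (total $3.65, still need 87.0 mg).
Take 1.74 servings of orange: +87.0 mg vitamin C for $1.13 (total $4.78, still need 0.0 mg).
Filling from the cheapest source first is optimal under one linear minimum: $4.78.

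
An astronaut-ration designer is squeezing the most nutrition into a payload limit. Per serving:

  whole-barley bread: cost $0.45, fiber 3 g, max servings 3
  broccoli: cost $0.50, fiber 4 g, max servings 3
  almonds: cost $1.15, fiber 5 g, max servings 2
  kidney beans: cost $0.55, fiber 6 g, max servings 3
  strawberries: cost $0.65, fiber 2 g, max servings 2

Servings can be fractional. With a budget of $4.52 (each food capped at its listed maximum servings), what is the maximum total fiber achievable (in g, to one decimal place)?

Fiber per dollar: kidney beans 10.91, broccoli 8, whole-barley bread 6.667, almonds 4.348, strawberries 3.077.
Take 3 servings of kidney beans: spends $1.65, +18.0 g fiber (running total 18.0 g).
Take 3 servings of broccoli: spends $1.50, +12.0 g fiber (running total 30.0 g).
Take 3 servings of whole-barley bread: spends $1.35, +9.0 g fiber (running total 39.0 g).
Take 0.01739 servings of almonds: spends $0.02, +0.1 g fiber (running total 39.1 g).
Greedy by best ratio exhausts the cost allowance optimally: 39.1 g.

39.1 g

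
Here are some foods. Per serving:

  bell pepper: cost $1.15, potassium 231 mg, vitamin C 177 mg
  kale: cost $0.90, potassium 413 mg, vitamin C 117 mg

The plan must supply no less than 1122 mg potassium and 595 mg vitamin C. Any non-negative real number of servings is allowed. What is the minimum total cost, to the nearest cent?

bell pepper only: max(1122/231, 595/177) = 4.857 servings → $5.59.
kale only: max(1122/413, 595/117) = 5.085 servings → $4.58.
bell pepper + kale with both tight: 2.484 servings and 1.327 servings → $4.05.
Cheapest feasible corner: $4.05.

$4.05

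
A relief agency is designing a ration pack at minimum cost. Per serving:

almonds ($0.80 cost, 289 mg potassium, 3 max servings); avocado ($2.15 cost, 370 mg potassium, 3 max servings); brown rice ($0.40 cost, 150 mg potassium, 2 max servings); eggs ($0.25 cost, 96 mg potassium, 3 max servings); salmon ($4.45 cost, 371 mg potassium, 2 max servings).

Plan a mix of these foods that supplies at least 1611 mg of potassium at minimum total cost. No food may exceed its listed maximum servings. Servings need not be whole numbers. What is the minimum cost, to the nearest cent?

$4.86

Cost per mg of potassium: eggs $0.0026, brown rice $0.0027, almonds $0.0028, avocado $0.0058, salmon $0.0120.
Take 3 servings of eggs: +288.0 mg potassium for $0.75 (total $0.75, still need 1323.0 mg).
Take 2 servings of brown rice: +300.0 mg potassium for $0.80 (total $1.55, still need 1023.0 mg).
Take 3 servings of almonds: +867.0 mg potassium for $2.40 (total $3.95, still need 156.0 mg).
Take 0.4216 servings of avocado: +156.0 mg potassium for $0.91 (total $4.86, still need 0.0 mg).
Greedy by cheapest-per-mg is optimal for a single linear constraint, so the minimum cost is $4.86.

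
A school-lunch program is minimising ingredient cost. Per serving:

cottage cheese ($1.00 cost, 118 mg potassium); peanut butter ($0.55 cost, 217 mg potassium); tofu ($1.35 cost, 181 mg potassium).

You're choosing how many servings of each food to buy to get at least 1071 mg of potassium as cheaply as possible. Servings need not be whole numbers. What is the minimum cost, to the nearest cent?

Cost per mg of potassium: peanut butter $0.0025, tofu $0.0075, cottage cheese $0.0085.
With no serving limits, use only peanut butter: 1071 mg / 217 mg = 4.935 servings × $0.55 = $2.71.

$2.71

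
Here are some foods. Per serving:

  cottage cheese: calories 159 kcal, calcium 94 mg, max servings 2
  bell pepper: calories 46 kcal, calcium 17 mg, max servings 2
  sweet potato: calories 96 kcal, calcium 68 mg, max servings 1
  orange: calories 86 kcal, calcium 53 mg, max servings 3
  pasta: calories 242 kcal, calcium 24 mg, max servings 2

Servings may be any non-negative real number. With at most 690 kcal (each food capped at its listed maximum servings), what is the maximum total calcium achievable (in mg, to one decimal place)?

421.7 mg

Calcium per kcal: sweet potato 0.7083, orange 0.6163, cottage cheese 0.5912, bell pepper 0.3696, pasta 0.09917.
Take 1 serving of sweet potato: uses 96 kcal, +68.0 mg calcium (running total 68.0 mg).
Take 3 servings of orange: uses 258 kcal, +159.0 mg calcium (running total 227.0 mg).
Take 2 servings of cottage cheese: uses 318 kcal, +188.0 mg calcium (running total 415.0 mg).
Take 0.3913 servings of bell pepper: uses 18 kcal, +6.7 mg calcium (running total 421.7 mg).
Filling greedily by calcium-per-kcal is optimal for one linear limit, giving 421.7 mg.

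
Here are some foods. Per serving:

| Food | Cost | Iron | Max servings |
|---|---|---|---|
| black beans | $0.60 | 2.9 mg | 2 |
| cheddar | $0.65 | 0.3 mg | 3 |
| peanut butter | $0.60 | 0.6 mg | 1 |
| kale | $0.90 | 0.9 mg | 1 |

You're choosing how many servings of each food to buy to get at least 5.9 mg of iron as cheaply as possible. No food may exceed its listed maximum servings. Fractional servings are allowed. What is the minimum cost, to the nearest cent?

$1.30

Cost per mg of iron: black beans $0.2069, peanut butter $1.0000, kale $1.0000, cheddar $2.1667.
Take 2 servings of black beans: +5.8 mg iron for $1.20 (total $1.20, still need 0.1 mg).
Take 0.1667 servings of peanut butter: +0.1 mg iron for $0.10 (total $1.30, still need 0.0 mg).
Filling from the cheapest source first is optimal under one linear minimum: $1.30.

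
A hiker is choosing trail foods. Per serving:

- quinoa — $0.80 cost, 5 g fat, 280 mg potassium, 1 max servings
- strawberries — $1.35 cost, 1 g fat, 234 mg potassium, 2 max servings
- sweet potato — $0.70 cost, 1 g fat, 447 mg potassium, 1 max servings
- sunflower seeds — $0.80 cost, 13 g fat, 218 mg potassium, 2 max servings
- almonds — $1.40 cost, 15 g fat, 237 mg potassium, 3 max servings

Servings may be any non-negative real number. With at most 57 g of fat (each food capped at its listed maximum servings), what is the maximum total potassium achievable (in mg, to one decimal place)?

1994.4 mg

Potassium per g fat: sweet potato 447, strawberries 234, quinoa 56, sunflower seeds 16.77, almonds 15.8.
Take 1 serving of sweet potato: uses 1 g fat, +447.0 mg potassium (running total 447.0 mg).
Take 2 servings of strawberries: uses 2 g fat, +468.0 mg potassium (running total 915.0 mg).
Take 1 serving of quinoa: uses 5 g fat, +280.0 mg potassium (running total 1195.0 mg).
Take 2 servings of sunflower seeds: uses 26 g fat, +436.0 mg potassium (running total 1631.0 mg).
Take 1.533 servings of almonds: uses 23 g fat, +363.4 mg potassium (running total 1994.4 mg).
Filling greedily by potassium-per-g fat is optimal for one linear limit, giving 1994.4 mg.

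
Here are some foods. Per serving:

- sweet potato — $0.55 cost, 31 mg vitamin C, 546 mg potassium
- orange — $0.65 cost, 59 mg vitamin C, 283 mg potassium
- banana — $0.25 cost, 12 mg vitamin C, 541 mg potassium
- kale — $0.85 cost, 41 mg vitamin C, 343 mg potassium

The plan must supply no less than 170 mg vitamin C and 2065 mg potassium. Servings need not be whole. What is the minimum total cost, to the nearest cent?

At the optimum either one food covers both requirements or two foods hit both targets exactly; no other combination can be cheaper.
sweet potato only: max(170/31, 2065/546) = 5.484 servings → $3.02.
orange only: max(170/59, 2065/283) = 7.297 servings → $4.74.
banana only: max(170/12, 2065/541) = 14.17 servings → $3.54.
kale only: max(170/41, 2065/343) = 6.02 servings → $5.12.
sweet potato + orange with both tight: 3.145 servings and 1.229 servings → $2.53.
sweet potato + banana with both targets exact would need a negative amount; discard.
sweet potato + kale with both tight: 2.242 servings and 2.451 servings → $3.32.
orange + banana with both tight: 2.356 servings and 2.585 servings → $2.18.
orange + kale with both targets exact would need a negative amount; discard.
banana + kale with both tight: 1.459 servings and 3.719 servings → $3.53.
Cheapest feasible corner: $2.18.

$2.18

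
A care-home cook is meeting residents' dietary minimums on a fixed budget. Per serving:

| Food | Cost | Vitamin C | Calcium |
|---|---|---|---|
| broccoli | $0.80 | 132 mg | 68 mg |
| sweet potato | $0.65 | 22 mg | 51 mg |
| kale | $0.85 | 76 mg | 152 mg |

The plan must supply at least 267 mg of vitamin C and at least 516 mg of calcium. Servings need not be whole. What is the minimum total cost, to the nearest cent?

At the optimum either one food covers both requirements or two foods hit both targets exactly; no other combination can be cheaper.
broccoli only: max(267/132, 516/68) = 7.588 servings → $6.07.
sweet potato only: max(267/22, 516/51) = 12.14 servings → $7.89.
kale only: max(267/76, 516/152) = 3.513 servings → $2.99.
broccoli + sweet potato with both tight: 0.4326 servings and 9.541 servings → $6.55.
broccoli + kale with both tight: 0.09184 servings and 3.354 servings → $2.92.
sweet potato + kale: intersection lies outside the first quadrant.
So the least-cost plan costs $2.92.

$2.92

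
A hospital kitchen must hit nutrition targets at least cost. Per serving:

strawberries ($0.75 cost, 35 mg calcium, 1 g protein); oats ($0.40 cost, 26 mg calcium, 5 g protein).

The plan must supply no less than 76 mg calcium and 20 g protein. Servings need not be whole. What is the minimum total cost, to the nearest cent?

$1.60

Two binding constraints pin down two serving amounts, so the optimal mix uses at most two foods. The candidates are each food alone (scaled to the tighter of calcium/protein) and each pair with both constraints tight.
strawberries only: max(76/35, 20/1) = 20 servings → $15.00.
oats only: max(76/26, 20/5) = 4 servings → $1.60.
strawberries + oats: the both-tight solution has a negative serving — not a feasible corner.
Cheapest feasible corner: $1.60.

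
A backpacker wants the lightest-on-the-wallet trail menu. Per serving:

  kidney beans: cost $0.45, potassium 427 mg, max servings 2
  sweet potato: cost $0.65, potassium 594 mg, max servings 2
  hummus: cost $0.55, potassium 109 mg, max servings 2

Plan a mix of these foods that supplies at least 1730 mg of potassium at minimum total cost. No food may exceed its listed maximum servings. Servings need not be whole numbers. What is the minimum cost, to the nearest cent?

$1.86

Cost per mg of potassium: kidney beans $0.0011, sweet potato $0.0011, hummus $0.0050.
Take 2 servings of kidney beans: +854.0 mg potassium for $0.90 (total $0.90, still need 876.0 mg).
Take 1.475 servings of sweet potato: +876.0 mg potassium for $0.96 (total $1.86, still need 0.0 mg).
Filling from the cheapest source first is optimal under one linear minimum: $1.86.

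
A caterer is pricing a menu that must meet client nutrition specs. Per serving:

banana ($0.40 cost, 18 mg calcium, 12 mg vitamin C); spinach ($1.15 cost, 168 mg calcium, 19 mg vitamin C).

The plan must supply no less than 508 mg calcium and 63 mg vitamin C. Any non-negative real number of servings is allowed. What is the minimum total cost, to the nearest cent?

A basic optimal solution has at most two foods positive. Try each food alone and each pair with both targets met exactly.
banana only: max(508/18, 63/12) = 28.22 servings → $11.29.
spinach only: max(508/168, 63/19) = 3.316 servings → $3.81.
banana + spinach with both tight: 0.5568 servings and 2.964 servings → $3.63.
The minimum over all feasible corners is $3.63.

$3.63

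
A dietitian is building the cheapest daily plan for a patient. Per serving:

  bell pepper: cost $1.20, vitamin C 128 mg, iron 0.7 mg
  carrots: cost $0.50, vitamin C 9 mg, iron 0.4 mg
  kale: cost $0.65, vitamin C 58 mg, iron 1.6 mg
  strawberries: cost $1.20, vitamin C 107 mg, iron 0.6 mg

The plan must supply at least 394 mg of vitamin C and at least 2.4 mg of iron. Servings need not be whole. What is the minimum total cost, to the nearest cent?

For a min-cost LP with two ≥-constraints, a basic feasible solution has at most two positive variables.
bell pepper only: max(394/128, 2.4/0.7) = 3.429 servings → $4.11.
carrots only: max(394/9, 2.4/0.4) = 43.78 servings → $21.89.
kale only: max(394/58, 2.4/1.6) = 6.793 servings → $4.42.
strawberries only: max(394/107, 2.4/0.6) = 4 servings → $4.80.
bell pepper + carrots with both tight: 3.029 servings and 0.6993 servings → $3.98.
bell pepper + kale with both tight: 2.991 servings and 0.1912 servings → $3.71.
bell pepper + strawberries: intersection lies outside the first quadrant.
carrots + kale with both targets exact would need a negative amount; discard.
carrots + strawberries with both tight: 0.5455 servings and 3.636 servings → $4.64.
kale + strawberries with both tight: 0.1496 servings and 3.601 servings → $4.42.
So the least-cost plan costs $3.71.

$3.71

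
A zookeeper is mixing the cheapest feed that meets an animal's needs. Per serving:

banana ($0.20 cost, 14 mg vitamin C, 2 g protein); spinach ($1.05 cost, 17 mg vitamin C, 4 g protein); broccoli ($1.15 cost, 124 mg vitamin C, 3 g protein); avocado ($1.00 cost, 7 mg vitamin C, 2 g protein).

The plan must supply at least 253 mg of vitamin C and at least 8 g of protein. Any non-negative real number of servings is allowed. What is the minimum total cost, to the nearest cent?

banana only: max(253/14, 8/2) = 18.07 servings → $3.61.
spinach only: max(253/17, 8/4) = 14.88 servings → $15.63.
broccoli only: max(253/124, 8/3) = 2.667 servings → $3.07.
avocado only: max(253/7, 8/2) = 36.14 servings → $36.14.
banana + spinach: intersection lies outside the first quadrant.
banana + broccoli with both tight: 1.131 servings and 1.913 servings → $2.43.
banana + avocado: the both-tight solution has a negative serving — not a feasible corner.
spinach + broccoli with both tight: 0.5236 servings and 1.969 servings → $2.81.
spinach + avocado: intersection lies outside the first quadrant.
broccoli + avocado with both tight: 1.982 servings and 1.026 servings → $3.31.
Cheapest feasible corner: $2.43.

$2.43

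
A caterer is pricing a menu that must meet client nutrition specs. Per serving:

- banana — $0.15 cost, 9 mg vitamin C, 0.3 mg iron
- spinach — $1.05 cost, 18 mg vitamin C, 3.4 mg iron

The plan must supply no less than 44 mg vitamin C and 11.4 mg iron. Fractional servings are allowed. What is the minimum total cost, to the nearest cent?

banana only: max(44/9, 11.4/0.3) = 38 servings → $5.70.
spinach only: max(44/18, 11.4/3.4) = 3.353 servings → $3.52.
banana + spinach with both targets exact would need a negative amount; discard.
So the least-cost plan costs $3.52.

$3.52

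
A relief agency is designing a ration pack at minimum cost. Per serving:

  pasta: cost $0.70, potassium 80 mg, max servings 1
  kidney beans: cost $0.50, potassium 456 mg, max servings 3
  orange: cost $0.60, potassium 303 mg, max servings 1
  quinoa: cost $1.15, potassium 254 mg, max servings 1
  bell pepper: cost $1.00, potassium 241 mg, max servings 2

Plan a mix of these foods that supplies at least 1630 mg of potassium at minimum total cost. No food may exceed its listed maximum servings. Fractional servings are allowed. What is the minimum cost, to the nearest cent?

$2.02

Cost per mg of potassium: kidney beans $0.0011, orange $0.0020, bell pepper $0.0041, quinoa $0.0045, pasta $0.0088.
Take 3 servings of kidney beans: +1368.0 mg potassium for $1.50 (total $1.50, still need 262.0 mg).
Take 0.8647 servings of orange: +262.0 mg potassium for $0.52 (total $2.02, still need 0.0 mg).
Filling from the cheapest source first is optimal under one linear minimum: $2.02.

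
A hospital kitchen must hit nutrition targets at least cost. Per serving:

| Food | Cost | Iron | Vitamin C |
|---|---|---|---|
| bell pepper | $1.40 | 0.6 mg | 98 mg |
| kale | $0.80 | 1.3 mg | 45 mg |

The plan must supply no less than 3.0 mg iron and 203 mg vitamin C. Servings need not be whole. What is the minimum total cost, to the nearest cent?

$3.17

With two linear requirements the optimum uses one or two foods; enumerate the corners.
bell pepper only: max(3.0/0.6, 203/98) = 5 servings → $7.00.
kale only: max(3.0/1.3, 203/45) = 4.511 servings → $3.61.
bell pepper + kale with both tight: 1.284 servings and 1.715 servings → $3.17.
Cheapest feasible corner: $3.17.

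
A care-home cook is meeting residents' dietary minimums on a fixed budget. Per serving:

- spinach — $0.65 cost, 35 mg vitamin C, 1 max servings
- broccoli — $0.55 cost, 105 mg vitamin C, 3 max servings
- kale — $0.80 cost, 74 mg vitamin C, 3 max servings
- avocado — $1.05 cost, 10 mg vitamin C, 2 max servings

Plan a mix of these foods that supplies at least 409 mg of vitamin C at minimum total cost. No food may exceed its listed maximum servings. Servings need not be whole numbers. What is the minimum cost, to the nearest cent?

Cost per mg of vitamin C: broccoli $0.0052, kale $0.0108, spinach $0.0186, avocado $0.1050.
Take 3 servings of broccoli: +315.0 mg vitamin C for $1.65 (total $1.65, still need 94.0 mg).
Take 1.27 servings of kale: +94.0 mg vitamin C for $1.02 (total $2.67, still need 0.0 mg).
Greedy by cheapest-per-mg is optimal for a single linear constraint, so the minimum cost is $2.67.

$2.67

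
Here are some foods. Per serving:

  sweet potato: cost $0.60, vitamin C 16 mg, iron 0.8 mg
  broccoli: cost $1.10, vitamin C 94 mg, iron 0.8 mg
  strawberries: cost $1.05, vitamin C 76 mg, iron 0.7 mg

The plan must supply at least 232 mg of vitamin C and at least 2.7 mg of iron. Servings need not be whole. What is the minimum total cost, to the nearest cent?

Minimising a linear cost over {vitamin C ≥ 232, iron ≥ 2.7, servings ≥ 0} — the optimum is at a vertex, using one or two foods.
sweet potato only: max(232/16, 2.7/0.8) = 14.5 servings → $8.70.
broccoli only: max(232/94, 2.7/0.8) = 3.375 servings → $3.71.
strawberries only: max(232/76, 2.7/0.7) = 3.857 servings → $4.05.
sweet potato + broccoli with both tight: 1.093 servings and 2.282 servings → $3.17.
sweet potato + strawberries with both tight: 0.8629 servings and 2.871 servings → $3.53.
broccoli + strawberries: intersection lies outside the first quadrant.
Cheapest feasible corner: $3.17.

$3.17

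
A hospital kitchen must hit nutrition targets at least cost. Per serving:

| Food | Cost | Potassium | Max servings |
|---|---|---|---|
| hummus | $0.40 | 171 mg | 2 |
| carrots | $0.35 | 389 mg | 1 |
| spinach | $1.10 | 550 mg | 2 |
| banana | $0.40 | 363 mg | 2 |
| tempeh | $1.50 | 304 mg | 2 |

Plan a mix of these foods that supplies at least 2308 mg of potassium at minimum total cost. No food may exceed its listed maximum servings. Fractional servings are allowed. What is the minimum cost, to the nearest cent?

Cost per mg of potassium: carrots $0.0009, banana $0.0011, spinach $0.0020, hummus $0.0023, tempeh $0.0049.
Take 1 serving of carrots: +389.0 mg potassium for $0.35 (total $0.35, still need 1919.0 mg).
Take 2 servings of banana: +726.0 mg potassium for $0.80 (total $1.15, still need 1193.0 mg).
Take 2 servings of spinach: +1100.0 mg potassium for $2.20 (total $3.35, still need 93.0 mg).
Take 0.5439 servings of hummus: +93.0 mg potassium for $0.22 (total $3.57, still need 0.0 mg).
Filling from the cheapest source first is optimal under one linear minimum: $3.57.

$3.57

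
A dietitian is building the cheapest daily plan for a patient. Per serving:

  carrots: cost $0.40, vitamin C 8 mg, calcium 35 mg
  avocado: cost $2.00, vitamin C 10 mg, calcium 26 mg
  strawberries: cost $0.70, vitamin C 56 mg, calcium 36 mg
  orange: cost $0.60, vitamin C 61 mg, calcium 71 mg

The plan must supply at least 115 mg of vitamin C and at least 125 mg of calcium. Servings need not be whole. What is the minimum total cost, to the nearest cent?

$1.13

Compare the cost at each extreme point of the feasible region.
carrots only: max(115/8, 125/35) = 14.38 servings → $5.75.
avocado only: max(115/10, 125/26) = 11.5 servings → $23.00.
strawberries only: max(115/56, 125/36) = 3.472 servings → $2.43.
orange only: max(115/61, 125/71) = 1.885 servings → $1.13.
carrots + avocado with both targets exact would need a negative amount; discard.
carrots + strawberries with both tight: 1.711 servings and 1.809 servings → $1.95.
carrots + orange with both targets exact would need a negative amount; discard.
avocado + strawberries with both tight: 2.609 servings and 1.588 servings → $6.33.
avocado + orange: intersection lies outside the first quadrant.
strawberries + orange with both tight: 0.3034 servings and 1.607 servings → $1.18.
Cheapest feasible corner: $1.13.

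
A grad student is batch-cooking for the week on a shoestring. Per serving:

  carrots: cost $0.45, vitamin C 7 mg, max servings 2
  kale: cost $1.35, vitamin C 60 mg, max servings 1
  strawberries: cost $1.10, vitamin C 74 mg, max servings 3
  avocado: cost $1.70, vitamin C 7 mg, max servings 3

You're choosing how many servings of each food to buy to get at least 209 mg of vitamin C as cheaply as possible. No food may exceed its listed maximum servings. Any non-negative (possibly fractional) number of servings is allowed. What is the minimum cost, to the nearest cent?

$3.11

Cost per mg of vitamin C: strawberries $0.0149, kale $0.0225, carrots $0.0643, avocado $0.2429.
Take 2.824 servings of strawberries: +209.0 mg vitamin C for $3.11 (total $3.11, still need 0.0 mg).
Greedy by cheapest-per-mg is optimal for a single linear constraint, so the minimum cost is $3.11.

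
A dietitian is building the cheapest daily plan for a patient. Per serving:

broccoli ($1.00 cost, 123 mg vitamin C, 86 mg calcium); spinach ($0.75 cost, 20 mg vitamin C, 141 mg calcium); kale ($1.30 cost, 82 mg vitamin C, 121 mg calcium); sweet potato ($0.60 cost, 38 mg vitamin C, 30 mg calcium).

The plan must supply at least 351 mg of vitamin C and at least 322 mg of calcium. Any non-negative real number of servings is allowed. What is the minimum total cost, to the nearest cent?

$3.21

The cheapest plan sits at a corner of the feasible region — with two constraints it uses at most two foods.
broccoli only: max(351/123, 322/86) = 3.744 servings → $3.74.
spinach only: max(351/20, 322/141) = 17.55 servings → $13.16.
kale only: max(351/82, 322/121) = 4.28 servings → $5.56.
sweet potato only: max(351/38, 322/30) = 10.73 servings → $6.44.
broccoli + spinach with both tight: 2.756 servings and 0.603 servings → $3.21.
broccoli + kale with both tight: 2.052 servings and 1.203 servings → $3.62.
broccoli + sweet potato: the both-tight solution has a negative serving — not a feasible corner.
spinach + kale with both targets exact would need a negative amount; discard.
spinach + sweet potato with both tight: 0.3586 servings and 9.048 servings → $5.70.
kale + sweet potato with both tight: 0.7979 servings and 7.515 servings → $5.55.
So the least-cost plan costs $3.21.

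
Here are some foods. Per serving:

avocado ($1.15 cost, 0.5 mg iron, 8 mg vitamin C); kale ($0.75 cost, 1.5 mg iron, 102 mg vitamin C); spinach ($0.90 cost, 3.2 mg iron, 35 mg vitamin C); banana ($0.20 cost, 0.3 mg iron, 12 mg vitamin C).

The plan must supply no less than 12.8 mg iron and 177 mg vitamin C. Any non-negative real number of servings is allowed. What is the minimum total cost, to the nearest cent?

An LP optimum is at a vertex; with two nutrient constraints at most two foods are used. Check each candidate.
avocado only: max(12.8/0.5, 177/8) = 25.6 servings → $29.44.
kale only: max(12.8/1.5, 177/102) = 8.533 servings → $6.40.
spinach only: max(12.8/3.2, 177/35) = 5.057 servings → $4.55.
banana only: max(12.8/0.3, 177/12) = 42.67 servings → $8.53.
avocado + kale: the both-tight solution has a negative serving — not a feasible corner.
avocado + spinach with both tight: 14.62 servings and 1.716 servings → $18.35.
avocado + banana: intersection lies outside the first quadrant.
kale + spinach with both tight: 0.4323 servings and 3.797 servings → $3.74.
kale + banana: intersection lies outside the first quadrant.
spinach + banana with both tight: 3.602 servings and 4.244 servings → $4.09.
The minimum over all feasible corners is $3.74.

$3.74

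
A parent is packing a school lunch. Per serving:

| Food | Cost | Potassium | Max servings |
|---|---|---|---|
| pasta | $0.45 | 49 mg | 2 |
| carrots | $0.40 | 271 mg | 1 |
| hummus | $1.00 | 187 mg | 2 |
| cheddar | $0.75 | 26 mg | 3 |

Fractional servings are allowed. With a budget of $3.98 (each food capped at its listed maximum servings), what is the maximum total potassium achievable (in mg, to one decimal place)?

Potassium per dollar: carrots 677.5, hummus 187, pasta 108.9, cheddar 34.67.
Take 1 serving of carrots: spends $0.40, +271.0 mg potassium (running total 271.0 mg).
Take 2 servings of hummus: spends $2.00, +374.0 mg potassium (running total 645.0 mg).
Take 2 servings of pasta: spends $0.90, +98.0 mg potassium (running total 743.0 mg).
Take 0.9067 servings of cheddar: spends $0.68, +23.6 mg potassium (running total 766.6 mg).
Filling greedily by potassium-per-dollar is optimal for one linear limit, giving 766.6 mg.

766.6 mg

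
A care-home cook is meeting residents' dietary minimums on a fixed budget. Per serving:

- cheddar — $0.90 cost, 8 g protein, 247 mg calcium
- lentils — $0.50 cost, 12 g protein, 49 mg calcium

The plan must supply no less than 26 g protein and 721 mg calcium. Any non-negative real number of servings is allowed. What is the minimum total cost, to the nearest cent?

$2.71

Check every corner: each single food scaled to meet both minima, and each pair solved so both constraints bind.
cheddar only: max(26/8, 721/247) = 3.25 servings → $2.92.
lentils only: max(26/12, 721/49) = 14.71 servings → $7.36.
cheddar + lentils with both tight: 2.869 servings and 0.2543 servings → $2.71.
So the least-cost plan costs $2.71.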